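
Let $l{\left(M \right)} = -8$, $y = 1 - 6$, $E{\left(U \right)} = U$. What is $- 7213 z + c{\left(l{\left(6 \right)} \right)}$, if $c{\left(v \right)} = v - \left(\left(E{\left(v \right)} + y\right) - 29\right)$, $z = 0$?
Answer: $34$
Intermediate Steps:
$y = -5$
$c{\left(v \right)} = 34$ ($c{\left(v \right)} = v - \left(\left(v - 5\right) - 29\right) = v - \left(\left(-5 + v\right) - 29\right) = v - \left(-34 + v\right) = 34$)
$- 7213 z + c{\left(l{\left(6 \right)} \right)} = \left(-7213\right) 0 + 34 = 0 + 34 = 34$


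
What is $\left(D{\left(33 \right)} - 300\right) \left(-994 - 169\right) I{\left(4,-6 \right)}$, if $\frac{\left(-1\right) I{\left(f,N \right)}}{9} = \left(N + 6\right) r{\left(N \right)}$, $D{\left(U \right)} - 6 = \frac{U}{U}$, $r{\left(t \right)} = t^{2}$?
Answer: $0$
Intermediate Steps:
$D{\left(U \right)} = 7$ ($D{\left(U \right)} = 6 + \frac{U}{U} = 6 + 1 = 7$)
$I{\left(f,N \right)} = - 9 N^{2} \left(6 + N\right)$ ($I{\left(f,N \right)} = - 9 \left(N + 6\right) N^{2} = - 9 \left(6 + N\right) N^{2} = - 9 N^{2} \left(6 + N\right)$)
$\left(D{\left(33 \right)} - 300\right) \left(-994 - 169\right) I{\left(4,-6 \right)} = \left(7 - 300\right) \left(-994 - 169\right) 9 \left(-6\right)^{2} \left(-6 - -6\right) = \left(-293\right) \left(-1163\right) 9 \cdot 36 \left(-6 + 6\right) = 340759 \cdot 9 \cdot 36 \cdot 0 = 340759 \cdot 0 = 0$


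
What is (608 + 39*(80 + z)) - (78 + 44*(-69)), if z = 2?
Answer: 6764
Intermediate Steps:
(608 + 39*(80 + z)) - (78 + 44*(-69)) = (608 + 39*(80 + 2)) - (78 + 44*(-69)) = (608 + 39*82) - (78 - 3036) = (608 + 3198) - 1*(-2958) = 3806 + 2958 = 6764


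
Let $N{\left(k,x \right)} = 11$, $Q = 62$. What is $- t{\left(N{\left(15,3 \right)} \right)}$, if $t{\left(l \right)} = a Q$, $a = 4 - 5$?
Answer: $62$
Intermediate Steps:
$a = -1$ ($a = 4 - 5 = -1$)
$t{\left(l \right)} = -62$ ($t{\left(l \right)} = \left(-1\right) 62 = -62$)
$- t{\left(N{\left(15,3 \right)} \right)} = \left(-1\right) \left(-62\right) = 62$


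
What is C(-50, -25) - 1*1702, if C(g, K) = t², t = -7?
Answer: -1653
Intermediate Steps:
C(g, K) = 49 (C(g, K) = (-7)² = 49)
C(-50, -25) - 1*1702 = 49 - 1*1702 = 49 - 1702 = -1653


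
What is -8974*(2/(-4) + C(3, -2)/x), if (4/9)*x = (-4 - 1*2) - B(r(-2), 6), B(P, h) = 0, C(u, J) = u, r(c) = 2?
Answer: 58331/9 ≈ 6481.2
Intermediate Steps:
x = -27/2 (x = 9*((-4 - 1*2) - 1*0)/4 = 9*((-4 - 2) + 0)/4 = 9*(-6 + 0)/4 = (9/4)*(-6) = -27/2 ≈ -13.500)
-8974*(2/(-4) + C(3, -2)/x) = -8974*(2/(-4) + 3/(-27/2)) = -8974*(2*(-1/4) + 3*(-2/27)) = -8974*(-1/2 - 2/9) = -8974*(-13/18) = 58331/9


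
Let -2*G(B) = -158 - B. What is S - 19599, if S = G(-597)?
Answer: -39637/2 ≈ -19819.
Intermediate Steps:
G(B) = 79 + B/2 (G(B) = -(-158 - B)/2 = 79 + B/2)
S = -439/2 (S = 79 + (½)*(-597) = 79 - 597/2 = -439/2 ≈ -219.50)
S - 19599 = -439/2 - 19599 = -39637/2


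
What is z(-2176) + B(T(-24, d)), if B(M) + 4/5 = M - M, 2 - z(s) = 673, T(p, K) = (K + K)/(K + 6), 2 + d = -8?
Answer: -3359/5 ≈ -671.80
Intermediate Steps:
d = -10 (d = -2 - 8 = -10)
T(p, K) = 2*K/(6 + K) (T(p, K) = (2*K)/(6 + K) = 2*K/(6 + K))
z(s) = -671 (z(s) = 2 - 1*673 = 2 - 673 = -671)
B(M) = -⅘ (B(M) = -⅘ + (M - M) = -⅘ + 0 = -⅘)
z(-2176) + B(T(-24, d)) = -671 - ⅘ = -3359/5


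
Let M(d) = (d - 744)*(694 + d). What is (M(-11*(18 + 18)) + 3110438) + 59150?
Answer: 2829868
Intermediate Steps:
M(d) = (-744 + d)*(694 + d)
(M(-11*(18 + 18)) + 3110438) + 59150 = ((-516336 + (-11*(18 + 18))**2 - (-550)*(18 + 18)) + 3110438) + 59150 = ((-516336 + (-11*36)**2 - (-550)*36) + 3110438) + 59150 = ((-516336 + (-396)**2 - 50*(-396)) + 3110438) + 59150 = ((-516336 + 156816 + 19800) + 3110438) + 59150 = (-339720 + 3110438) + 59150 = 2770718 + 59150 = 2829868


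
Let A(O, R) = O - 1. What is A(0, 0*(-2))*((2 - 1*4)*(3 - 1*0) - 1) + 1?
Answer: 8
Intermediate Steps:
A(O, R) = -1 + O
A(0, 0*(-2))*((2 - 1*4)*(3 - 1*0) - 1) + 1 = (-1 + 0)*((2 - 1*4)*(3 - 1*0) - 1) + 1 = -((2 - 4)*(3 + 0) - 1) + 1 = -(-2*3 - 1) + 1 = -(-6 - 1) + 1 = -1*(-7) + 1 = 7 + 1 = 8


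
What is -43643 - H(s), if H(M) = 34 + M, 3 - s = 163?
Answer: -43517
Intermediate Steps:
s = -160 (s = 3 - 1*163 = 3 - 163 = -160)
-43643 - H(s) = -43643 - (34 - 160) = -43643 - 1*(-126) = -43643 + 126 = -43517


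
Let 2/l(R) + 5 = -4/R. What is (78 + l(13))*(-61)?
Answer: -326716/69 ≈ -4735.0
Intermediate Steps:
l(R) = 2/(-5 - 4/R)
(78 + l(13))*(-61) = (78 - 2*13/(4 + 5*13))*(-61) = (78 - 2*13/(4 + 65))*(-61) = (78 - 2*13/69)*(-61) = (78 - 2*13*1/69)*(-61) = (78 - 26/69)*(-61) = (5356/69)*(-61) = -326716/69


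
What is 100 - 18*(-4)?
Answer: 172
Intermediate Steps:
100 - 18*(-4) = 100 - 1*(-72) = 100 + 72 = 172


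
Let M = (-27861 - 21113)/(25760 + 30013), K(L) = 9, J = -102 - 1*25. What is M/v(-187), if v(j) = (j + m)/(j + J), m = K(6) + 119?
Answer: -15377836/3290607 ≈ -4.6732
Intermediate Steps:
J = -127 (J = -102 - 25 = -127)
m = 128 (m = 9 + 119 = 128)
v(j) = (128 + j)/(-127 + j) (v(j) = (j + 128)/(j - 127) = (128 + j)/(-127 + j))
M = -48974/55773 ≈ -0.87810
M/v(-187) = -48974*(-127 - 187)/(128 - 187)/55773 = -48974/(55773*(-59/(-314))) = -48974/(55773*((-1/314*(-59)))) = -48974/(55773*59/314) = -48974/55773*314/59 = -15377836/3290607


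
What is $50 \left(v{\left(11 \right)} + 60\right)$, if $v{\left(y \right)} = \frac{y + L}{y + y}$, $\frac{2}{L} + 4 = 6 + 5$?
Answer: $\frac{232975}{77} \approx 3025.6$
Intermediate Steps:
$L = \frac{2}{7}$ ($L = \frac{2}{-4 + \left(6 + 5\right)} = \frac{2}{-4 + 11} = \frac{2}{7} \approx 0.28571$)
$v{\left(y \right)} = \frac{\frac{2}{7} + y}{2 y}$ ($v{\left(y \right)} = \frac{y + \frac{2}{7}}{y + y} = \frac{\frac{2}{7} + y}{2 y}$)
$50 \left(v{\left(11 \right)} + 60\right) = 50 \left(\frac{2 + 7 \cdot 11}{14 \cdot 11} + 60\right) = 50 \left(\frac{1}{14} \cdot \frac{1}{11} \left(2 + 77\right) + 60\right) = 50 \left(\frac{1}{14} \cdot \frac{1}{11} \cdot 79 + 60\right) = 50 \left(\frac{79}{154} + 60\right) = 50 \cdot \frac{9319}{154} = \frac{232975}{77}$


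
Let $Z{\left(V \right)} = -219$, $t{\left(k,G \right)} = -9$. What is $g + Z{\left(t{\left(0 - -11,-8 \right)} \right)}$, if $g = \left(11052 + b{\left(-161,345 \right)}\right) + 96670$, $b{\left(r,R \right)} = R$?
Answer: $107848$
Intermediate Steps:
$g = 108067$ ($g = \left(11052 + 345\right) + 96670 = 11397 + 96670 = 108067$)
$g + Z{\left(t{\left(0 - -11,-8 \right)} \right)} = 108067 - 219 = 107848$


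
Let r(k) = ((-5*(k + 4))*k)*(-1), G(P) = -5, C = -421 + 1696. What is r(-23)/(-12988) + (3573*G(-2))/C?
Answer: -920849/64940 ≈ -14.180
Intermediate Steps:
C = 1275
r(k) = -k*(-20 - 5*k) (r(k) = ((-5*(4 + k))*k)*(-1) = ((-20 - 5*k)*k)*(-1) = (k*(-20 - 5*k))*(-1) = -k*(-20 - 5*k))
r(-23)/(-12988) + (3573*G(-2))/C = (5*(-23)*(4 - 23))/(-12988) + (3573*(-5))/1275 = (5*(-23)*(-19))*(-1/12988) - 17865*1/1275 = 2185*(-1/12988) - 1191/85 = -2185/12988 - 1191/85 = -920849/64940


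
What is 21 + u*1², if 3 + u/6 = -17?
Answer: -99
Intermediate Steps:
u = -120 (u = -18 + 6*(-17) = -18 - 102 = -120)
21 + u*1² = 21 - 120*1² = 21 - 120*1 = 21 - 120 = -99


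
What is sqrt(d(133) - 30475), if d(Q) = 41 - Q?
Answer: I*sqrt(30567) ≈ 174.83*I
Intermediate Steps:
sqrt(d(133) - 30475) = sqrt((41 - 1*133) - 30475) = sqrt((41 - 133) - 30475) = sqrt(-92 - 30475) = sqrt(-30567) = I*sqrt(30567)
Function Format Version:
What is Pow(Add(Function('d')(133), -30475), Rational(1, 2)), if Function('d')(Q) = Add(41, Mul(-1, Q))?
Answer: Mul(I, Pow(30567, Rational(1, 2))) ≈ Mul(174.83, I)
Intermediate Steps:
Pow(Add(Function('d')(133), -30475), Rational(1, 2)) = Pow(Add(Add(41, Mul(-1, 133)), -30475), Rational(1, 2)) = Pow(Add(Add(41, -133), -30475), Rational(1, 2)) = Pow(Add(-92, -30475), Rational(1, 2)) = Pow(-30567, Rational(1, 2)) = Mul(I, Pow(30567, Rational(1, 2)))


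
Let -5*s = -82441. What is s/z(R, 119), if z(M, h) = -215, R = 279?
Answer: -82441/1075 ≈ -76.689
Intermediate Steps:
s = 82441/5 (s = -⅕*(-82441) = 82441/5 ≈ 16488.)
s/z(R, 119) = (82441/5)/(-215) = (82441/5)*(-1/215) = -82441/1075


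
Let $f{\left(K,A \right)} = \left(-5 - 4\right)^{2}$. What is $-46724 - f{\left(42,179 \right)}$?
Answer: $-46805$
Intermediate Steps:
$f{\left(K,A \right)} = 81$ ($f{\left(K,A \right)} = \left(-9\right)^{2} = 81$)
$-46724 - f{\left(42,179 \right)} = -46724 - 81 = -46805$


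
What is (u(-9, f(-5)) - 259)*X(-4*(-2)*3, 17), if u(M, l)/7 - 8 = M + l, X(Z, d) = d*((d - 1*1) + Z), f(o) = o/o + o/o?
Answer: -171360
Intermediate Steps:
f(o) = 2 (f(o) = 1 + 1 = 2)
X(Z, d) = d*(-1 + Z + d) (X(Z, d) = d*((d - 1) + Z) = d*((-1 + d) + Z) = d*(-1 + Z + d))
u(M, l) = 56 + 7*M + 7*l (u(M, l) = 56 + 7*(M + l) = 56 + (7*M + 7*l) = 56 + 7*M + 7*l)
(u(-9, f(-5)) - 259)*X(-4*(-2)*3, 17) = ((56 + 7*(-9) + 7*2) - 259)*(17*(-1 - 4*(-2)*3 + 17)) = ((56 - 63 + 14) - 259)*(17*(-1 + 8*3 + 17)) = (7 - 259)*(17*(-1 + 24 + 17)) = -4284*40 = -252*680 = -171360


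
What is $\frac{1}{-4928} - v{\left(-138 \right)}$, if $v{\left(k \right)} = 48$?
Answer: $- \frac{236545}{4928} \approx -48.0$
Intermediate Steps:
$\frac{1}{-4928} - v{\left(-138 \right)} = \frac{1}{-4928} - 48 = - \frac{1}{4928} - 48 = - \frac{236545}{4928}$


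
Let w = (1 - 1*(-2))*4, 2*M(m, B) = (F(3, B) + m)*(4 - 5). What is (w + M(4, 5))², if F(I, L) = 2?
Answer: 81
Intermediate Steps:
M(m, B) = -1 - m/2 (M(m, B) = ((2 + m)*(4 - 5))/2 = ((2 + m)*(-1))/2 = (-2 - m)/2 = -1 - m/2)
w = 12 (w = (1 + 2)*4 = 3*4 = 12)
(w + M(4, 5))² = (12 + (-1 - ½*4))² = (12 + (-1 - 2))² = (12 - 3)² = 9² = 81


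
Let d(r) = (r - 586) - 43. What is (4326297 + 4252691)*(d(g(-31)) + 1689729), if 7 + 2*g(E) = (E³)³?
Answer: -113412586129726686132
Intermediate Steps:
g(E) = -7/2 + E⁹/2 (g(E) = -7/2 + (E³)³/2 = -7/2 + E⁹/2)
d(r) = -629 + r (d(r) = (-586 + r) - 43 = -629 + r)
(4326297 + 4252691)*(d(g(-31)) + 1689729) = (4326297 + 4252691)*((-629 + (-7/2 + (½)*(-31)⁹)) + 1689729) = 8578988*((-629 + (-7/2 + (½)*(-26439622160671))) + 1689729) = 8578988*((-629 + (-7/2 - 26439622160671/2)) + 1689729) = 8578988*((-629 - 13219811080339) + 1689729) = 8578988*(-13219811080968 + 1689729) = 8578988*(-13219809391239) = -113412586129726686132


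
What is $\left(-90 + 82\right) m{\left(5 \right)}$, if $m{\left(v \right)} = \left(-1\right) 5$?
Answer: $40$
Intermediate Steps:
$m{\left(v \right)} = -5$
$\left(-90 + 82\right) m{\left(5 \right)} = \left(-90 + 82\right) \left(-5\right) = \left(-8\right) \left(-5\right) = 40$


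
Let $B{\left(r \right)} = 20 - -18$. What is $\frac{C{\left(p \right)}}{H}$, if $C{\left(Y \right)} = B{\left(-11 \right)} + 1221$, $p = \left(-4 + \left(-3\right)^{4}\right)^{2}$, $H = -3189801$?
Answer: $- \frac{1259}{3189801} \approx -0.0003947$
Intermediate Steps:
$B{\left(r \right)} = 38$ ($B{\left(r \right)} = 20 + 18 = 38$)
$p = 5929$ ($p = \left(-4 + 81\right)^{2} = 77^{2} = 5929$)
$C{\left(Y \right)} = 1259$ ($C{\left(Y \right)} = 38 + 1221 = 1259$)
$\frac{C{\left(p \right)}}{H} = \frac{1259}{-3189801} = 1259 \left(- \frac{1}{3189801}\right) = - \frac{1259}{3189801}$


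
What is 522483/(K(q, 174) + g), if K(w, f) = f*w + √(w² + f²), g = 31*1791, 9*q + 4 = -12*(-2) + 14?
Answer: 2377530154935/255633962513 - 9404694*√613378/255633962513 ≈ 9.2717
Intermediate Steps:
q = 34/9 (q = -4/9 + (-12*(-2) + 14)/9 = -4/9 + (24 + 14)/9 = -4/9 + (⅑)*38 = -4/9 + 38/9 = 34/9 ≈ 3.7778)
g = 55521
K(w, f) = √(f² + w²) + f*w (K(w, f) = f*w + √(f² + w²) = √(f² + w²) + f*w)
522483/(K(q, 174) + g) = 522483/((√(174² + (34/9)²) + 174*(34/9)) + 55521) = 522483/((√(30276 + 1156/81) + 1972/3) + 55521) = 522483/((√(2453512/81) + 1972/3) + 55521) = 522483/((2*√613378/9 + 1972/3) + 55521) = 522483/((1972/3 + 2*√613378/9) + 55521) = 522483/(168535/3 + 2*√613378/9)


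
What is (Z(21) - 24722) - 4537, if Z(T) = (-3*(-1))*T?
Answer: -29196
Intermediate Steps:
Z(T) = 3*T
(Z(21) - 24722) - 4537 = (3*21 - 24722) - 4537 = (63 - 24722) - 4537 = -24659 - 4537 = -29196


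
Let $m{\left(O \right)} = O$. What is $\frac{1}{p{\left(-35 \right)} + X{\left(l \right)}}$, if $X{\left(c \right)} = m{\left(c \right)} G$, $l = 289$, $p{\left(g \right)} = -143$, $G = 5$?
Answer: $\frac{1}{1302} \approx 0.00076805$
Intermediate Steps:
$X{\left(c \right)} = 5 c$ ($X{\left(c \right)} = c 5 = 5 c$)
$\frac{1}{p{\left(-35 \right)} + X{\left(l \right)}} = \frac{1}{-143 + 5 \cdot 289} = \frac{1}{-143 + 1445} = \frac{1}{1302}$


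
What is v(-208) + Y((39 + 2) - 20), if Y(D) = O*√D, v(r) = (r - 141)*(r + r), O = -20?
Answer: 145184 - 20*√21 ≈ 1.4509e+5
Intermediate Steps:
v(r) = 2*r*(-141 + r) (v(r) = (-141 + r)*(2*r) = 2*r*(-141 + r))
Y(D) = -20*√D
v(-208) + Y((39 + 2) - 20) = 2*(-208)*(-141 - 208) - 20*√((39 + 2) - 20) = 2*(-208)*(-349) - 20*√(41 - 20) = 145184 - 20*√21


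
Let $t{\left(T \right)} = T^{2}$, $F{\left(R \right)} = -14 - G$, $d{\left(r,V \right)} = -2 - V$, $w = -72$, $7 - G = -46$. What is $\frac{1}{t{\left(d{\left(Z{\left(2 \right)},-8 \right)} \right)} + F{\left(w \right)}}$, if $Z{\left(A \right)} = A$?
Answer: $- \frac{1}{31} \approx -0.032258$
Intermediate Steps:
$G = 53$ ($G = 7 - -46 = 7 + 46 = 53$)
$F{\left(R \right)} = -67$ ($F{\left(R \right)} = -14 - 53 = -67$)
$\frac{1}{t{\left(d{\left(Z{\left(2 \right)},-8 \right)} \right)} + F{\left(w \right)}} = \frac{1}{\left(-2 - -8\right)^{2} - 67} = \frac{1}{\left(-2 + 8\right)^{2} - 67} = \frac{1}{6^{2} - 67} = \frac{1}{36 - 67} = \frac{1}{-31} = - \frac{1}{31}$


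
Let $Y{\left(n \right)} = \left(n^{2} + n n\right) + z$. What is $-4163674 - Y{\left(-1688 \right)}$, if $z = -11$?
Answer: $-9862351$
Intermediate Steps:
$Y{\left(n \right)} = -11 + 2 n^{2}$ ($Y{\left(n \right)} = \left(n^{2} + n n\right) - 11 = \left(n^{2} + n^{2}\right) - 11 = 2 n^{2} - 11 = -11 + 2 n^{2}$)
$-4163674 - Y{\left(-1688 \right)} = -4163674 - \left(-11 + 2 \left(-1688\right)^{2}\right) = -4163674 - \left(-11 + 2 \cdot 2849344\right) = -4163674 - \left(-11 + 5698688\right) = -4163674 - 5698677 = -9862351$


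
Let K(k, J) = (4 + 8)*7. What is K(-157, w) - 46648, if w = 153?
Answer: -46564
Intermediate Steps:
K(k, J) = 84 (K(k, J) = 12*7 = 84)
K(-157, w) - 46648 = 84 - 46648 = -46564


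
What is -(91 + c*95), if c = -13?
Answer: 1144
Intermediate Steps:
-(91 + c*95) = -(91 - 13*95) = -(91 - 1235) = -1*(-1144) = 1144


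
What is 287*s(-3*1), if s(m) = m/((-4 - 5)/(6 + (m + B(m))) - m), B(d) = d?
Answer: 0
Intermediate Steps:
s(m) = m/(-m - 9/(6 + 2*m)) (s(m) = m/((-4 - 5)/(6 + (m + m)) - m) = m/(-9/(6 + 2*m) - m) = m/(-m - 9/(6 + 2*m)))
287*s(-3*1) = 287*(-2*(-3*1)*(3 - 3*1)/(9 + 2*(-3*1)² + 6*(-3*1))) = 287*(-2*(-3)*(3 - 3)/(9 + 2*(-3)² + 6*(-3))) = 287*(-2*(-3)*0/(9 + 2*9 - 18)) = 287*(-2*(-3)*0/(9 + 18 - 18)) = 287*(-2*(-3)*0/9) = 287*(-2*(-3)*⅑*0) = 287*0 = 0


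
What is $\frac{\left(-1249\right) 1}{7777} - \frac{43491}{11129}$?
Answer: $- \frac{352129628}{86550233} \approx -4.0685$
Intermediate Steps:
$\frac{\left(-1249\right) 1}{7777} - \frac{43491}{11129} = \left(-1249\right) \frac{1}{7777} - \frac{43491}{11129} = - \frac{1249}{7777} - \frac{43491}{11129} = - \frac{352129628}{86550233}$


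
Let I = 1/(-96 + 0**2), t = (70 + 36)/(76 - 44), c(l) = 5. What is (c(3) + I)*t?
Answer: 25387/1536 ≈ 16.528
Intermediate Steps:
t = 53/16 (t = 106/32 = 106*(1/32) = 53/16 ≈ 3.3125)
I = -1/96 (I = 1/(-96 + 0) = 1/(-96) = -1/96 ≈ -0.010417)
(c(3) + I)*t = (5 - 1/96)*(53/16) = (479/96)*(53/16) = 25387/1536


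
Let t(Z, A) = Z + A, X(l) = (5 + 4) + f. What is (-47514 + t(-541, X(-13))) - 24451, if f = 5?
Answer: -72492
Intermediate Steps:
X(l) = 14 (X(l) = (5 + 4) + 5 = 9 + 5 = 14)
t(Z, A) = A + Z
(-47514 + t(-541, X(-13))) - 24451 = (-47514 + (14 - 541)) - 24451 = (-47514 - 527) - 24451 = -48041 - 24451 = -72492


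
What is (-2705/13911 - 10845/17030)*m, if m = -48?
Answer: 315089512/7896811 ≈ 39.901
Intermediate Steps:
(-2705/13911 - 10845/17030)*m = (-2705/13911 - 10845/17030)*(-48) = (-2705*1/13911 - 10845*1/17030)*(-48) = (-2705/13911 - 2169/3406)*(-48) = -39386189/47380866*(-48) = 315089512/7896811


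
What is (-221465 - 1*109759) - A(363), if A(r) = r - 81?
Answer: -331506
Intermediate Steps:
A(r) = -81 + r
(-221465 - 1*109759) - A(363) = (-221465 - 1*109759) - (-81 + 363) = (-221465 - 109759) - 1*282 = -331224 - 282 = -331506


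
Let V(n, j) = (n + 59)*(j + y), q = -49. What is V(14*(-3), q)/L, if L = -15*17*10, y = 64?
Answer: -1/10 ≈ -0.10000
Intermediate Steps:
V(n, j) = (59 + n)*(64 + j) (V(n, j) = (n + 59)*(j + 64) = (59 + n)*(64 + j))
L = -2550 (L = -255*10 = -2550)
V(14*(-3), q)/L = (3776 + 59*(-49) + 64*(14*(-3)) - 686*(-3))/(-2550) = (3776 - 2891 + 64*(-42) - 49*(-42))*(-1/2550) = (3776 - 2891 - 2688 + 2058)*(-1/2550) = 255*(-1/2550) = -1/10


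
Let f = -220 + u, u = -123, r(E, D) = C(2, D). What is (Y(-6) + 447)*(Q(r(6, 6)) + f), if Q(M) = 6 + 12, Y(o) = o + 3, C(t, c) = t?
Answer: -144300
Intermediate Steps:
Y(o) = 3 + o
r(E, D) = 2
Q(M) = 18
f = -343 (f = -220 - 123 = -343)
(Y(-6) + 447)*(Q(r(6, 6)) + f) = ((3 - 6) + 447)*(18 - 343) = (-3 + 447)*(-325) = 444*(-325) = -144300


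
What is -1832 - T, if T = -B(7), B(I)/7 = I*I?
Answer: -1489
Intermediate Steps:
B(I) = 7*I**2 (B(I) = 7*(I*I) = 7*I**2)
T = -343 (T = -7*7**2 = -7*49 = -1*343 = -343)
-1832 - T = -1832 - 1*(-343) = -1832 + 343 = -1489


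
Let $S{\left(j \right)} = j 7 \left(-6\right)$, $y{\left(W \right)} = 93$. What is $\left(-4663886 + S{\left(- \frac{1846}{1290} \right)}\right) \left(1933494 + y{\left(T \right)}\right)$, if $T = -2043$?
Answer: $- \frac{1938851322091416}{215} \approx -9.0179 \cdot 10^{12}$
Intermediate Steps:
$S{\left(j \right)} = - 42 j$ ($S{\left(j \right)} = 7 j \left(-6\right) = - 42 j$)
$\left(-4663886 + S{\left(- \frac{1846}{1290} \right)}\right) \left(1933494 + y{\left(T \right)}\right) = \left(-4663886 - 42 \left(- \frac{1846}{1290}\right)\right) \left(1933494 + 93\right) = \left(-4663886 - 42 \left(\left(-1846\right) \frac{1}{1290}\right)\right) 1933587 = \left(-4663886 - - \frac{12922}{215}\right) 1933587 = \left(-4663886 + \frac{12922}{215}\right) 1933587 = \left(- \frac{1002722568}{215}\right) 1933587 = - \frac{1938851322091416}{215}$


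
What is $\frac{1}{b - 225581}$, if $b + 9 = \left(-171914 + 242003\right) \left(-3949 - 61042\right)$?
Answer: $- \frac{1}{4555379789} \approx -2.1952 \cdot 10^{-10}$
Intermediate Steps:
$b = -4555154208$ ($b = -9 + \left(-171914 + 242003\right) \left(-3949 - 61042\right) = -9 + 70089 \left(-64991\right) = -9 - 4555154199 = -4555154208$)
$\frac{1}{b - 225581} = \frac{1}{-4555154208 - 225581} = \frac{1}{-4555379789} = - \frac{1}{4555379789}$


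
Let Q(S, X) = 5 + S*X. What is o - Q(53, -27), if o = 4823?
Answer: 6249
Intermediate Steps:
o - Q(53, -27) = 4823 - (5 + 53*(-27)) = 4823 - (5 - 1431) = 4823 - 1*(-1426) = 4823 + 1426 = 6249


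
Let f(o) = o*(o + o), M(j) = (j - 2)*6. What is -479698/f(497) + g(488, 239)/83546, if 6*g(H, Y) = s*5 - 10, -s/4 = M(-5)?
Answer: -60012764927/61909841742 ≈ -0.96936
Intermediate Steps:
M(j) = -12 + 6*j (M(j) = (-2 + j)*6 = -12 + 6*j)
s = 168 (s = -4*(-12 + 6*(-5)) = -4*(-12 - 30) = -4*(-42) = 168)
f(o) = 2*o² (f(o) = o*(2*o) = 2*o²)
g(H, Y) = 415/3 (g(H, Y) = (168*5 - 10)/6 = (840 - 10)/6 = (⅙)*830 = 415/3)
-479698/f(497) + g(488, 239)/83546 = -479698/(2*497²) + (415/3)/83546 = -479698/(2*247009) + (415/3)*(1/83546) = -479698/494018 + 415/250638 = -479698*1/494018 + 415/250638 = -239849/247009 + 415/250638 = -60012764927/61909841742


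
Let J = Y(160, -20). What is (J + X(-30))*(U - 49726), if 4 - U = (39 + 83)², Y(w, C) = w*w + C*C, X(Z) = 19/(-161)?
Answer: -270439488486/161 ≈ -1.6797e+9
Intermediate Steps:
X(Z) = -19/161 (X(Z) = 19*(-1/161) = -19/161)
Y(w, C) = C² + w² (Y(w, C) = w² + C² = C² + w²)
U = -14880 (U = 4 - (39 + 83)² = 4 - 1*122² = 4 - 1*14884 = 4 - 14884 = -14880)
J = 26000 (J = (-20)² + 160² = 400 + 25600 = 26000)
(J + X(-30))*(U - 49726) = (26000 - 19/161)*(-14880 - 49726) = (4185981/161)*(-64606) = -270439488486/161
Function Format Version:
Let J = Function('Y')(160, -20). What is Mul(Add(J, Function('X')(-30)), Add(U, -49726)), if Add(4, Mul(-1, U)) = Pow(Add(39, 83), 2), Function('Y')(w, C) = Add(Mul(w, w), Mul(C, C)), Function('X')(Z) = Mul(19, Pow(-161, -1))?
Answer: Rational(-270439488486, 161) ≈ -1.6797e+9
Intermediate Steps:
Function('X')(Z) = Rational(-19, 161) (Function('X')(Z) = Mul(19, Rational(-1, 161)) = Rational(-19, 161))
Function('Y')(w, C) = Add(Pow(C, 2), Pow(w, 2)) (Function('Y')(w, C) = Add(Pow(w, 2), Pow(C, 2)) = Add(Pow(C, 2), Pow(w, 2)))
U = -14880 (U = Add(4, Mul(-1, Pow(Add(39, 83), 2))) = Add(4, Mul(-1, Pow(122, 2))) = Add(4, Mul(-1, 14884)) = Add(4, -14884) = -14880)
J = 26000 (J = Add(Pow(-20, 2), Pow(160, 2)) = Add(400, 25600) = 26000)
Mul(Add(J, Function('X')(-30)), Add(U, -49726)) = Mul(Add(26000, Rational(-19, 161)), Add(-14880, -49726)) = Mul(Rational(4185981, 161), -64606) = Rational(-270439488486, 161)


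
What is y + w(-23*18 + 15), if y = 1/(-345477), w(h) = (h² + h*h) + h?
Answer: 109862722430/345477 ≈ 3.1800e+5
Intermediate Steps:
w(h) = h + 2*h² (w(h) = (h² + h²) + h = 2*h² + h = h + 2*h²)
y = -1/345477 ≈ -2.8945e-6
y + w(-23*18 + 15) = -1/345477 + (-23*18 + 15)*(1 + 2*(-23*18 + 15)) = -1/345477 + (-414 + 15)*(1 + 2*(-414 + 15)) = -1/345477 - 399*(1 + 2*(-399)) = -1/345477 - 399*(1 - 798) = -1/345477 - 399*(-797) = -1/345477 + 318003 = 109862722430/345477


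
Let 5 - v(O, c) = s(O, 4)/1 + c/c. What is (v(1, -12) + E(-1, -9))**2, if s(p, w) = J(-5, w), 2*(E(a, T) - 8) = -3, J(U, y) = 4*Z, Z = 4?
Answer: 121/4 ≈ 30.250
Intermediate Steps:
J(U, y) = 16 (J(U, y) = 4*4 = 16)
E(a, T) = 13/2 (E(a, T) = 8 + (1/2)*(-3) = 8 - 3/2 = 13/2)
s(p, w) = 16
v(O, c) = -12 (v(O, c) = 5 - (16/1 + c/c) = 5 - (16*1 + 1) = 5 - (16 + 1) = 5 - 1*17 = 5 - 17 = -12)
(v(1, -12) + E(-1, -9))**2 = (-12 + 13/2)**2 = (-11/2)**2 = 121/4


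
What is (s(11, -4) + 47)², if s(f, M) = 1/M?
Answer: 34969/16 ≈ 2185.6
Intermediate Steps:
(s(11, -4) + 47)² = (1/(-4) + 47)² = (-¼ + 47)² = (187/4)² = 34969/16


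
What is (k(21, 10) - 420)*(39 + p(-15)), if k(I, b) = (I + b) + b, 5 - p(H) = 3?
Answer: -15539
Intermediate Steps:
p(H) = 2 (p(H) = 5 - 1*3 = 5 - 3 = 2)
k(I, b) = I + 2*b
(k(21, 10) - 420)*(39 + p(-15)) = ((21 + 2*10) - 420)*(39 + 2) = ((21 + 20) - 420)*41 = (41 - 420)*41 = -379*41 = -15539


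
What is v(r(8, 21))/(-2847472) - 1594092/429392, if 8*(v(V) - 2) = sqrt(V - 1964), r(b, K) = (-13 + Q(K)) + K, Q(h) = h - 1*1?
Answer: -141847912319/38208803032 - 11*I/5694944 ≈ -3.7124 - 1.9315e-6*I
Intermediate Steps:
Q(h) = -1 + h (Q(h) = h - 1 = -1 + h)
r(b, K) = -14 + 2*K (r(b, K) = (-13 + (-1 + K)) + K = (-14 + K) + K = -14 + 2*K)
v(V) = 2 + sqrt(-1964 + V)/8 (v(V) = 2 + sqrt(V - 1964)/8 = 2 + sqrt(-1964 + V)/8)
v(r(8, 21))/(-2847472) - 1594092/429392 = (2 + sqrt(-1964 + (-14 + 2*21))/8)/(-2847472) - 1594092/429392 = (2 + sqrt(-1964 + (-14 + 42))/8)*(-1/2847472) - 1594092*1/429392 = (2 + sqrt(-1964 + 28)/8)*(-1/2847472) - 398523/107348 = (2 + sqrt(-1936)/8)*(-1/2847472) - 398523/107348 = (2 + (44*I)/8)*(-1/2847472) - 398523/107348 = (2 + 11*I/2)*(-1/2847472) - 398523/107348 = (-1/1423736 - 11*I/5694944) - 398523/107348 = -141847912319/38208803032 - 11*I/5694944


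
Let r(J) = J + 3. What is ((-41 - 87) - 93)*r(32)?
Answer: -7735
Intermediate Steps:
r(J) = 3 + J
((-41 - 87) - 93)*r(32) = ((-41 - 87) - 93)*(3 + 32) = (-128 - 93)*35 = -221*35 = -7735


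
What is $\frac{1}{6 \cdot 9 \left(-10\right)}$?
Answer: $- \frac{1}{540} \approx -0.0018519$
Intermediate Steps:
$\frac{1}{6 \cdot 9 \left(-10\right)} = \frac{1}{54 \left(-10\right)} = \frac{1}{-540} = - \frac{1}{540}$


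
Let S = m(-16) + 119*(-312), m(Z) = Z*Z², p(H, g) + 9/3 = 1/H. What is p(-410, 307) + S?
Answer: -16903071/410 ≈ -41227.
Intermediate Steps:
p(H, g) = -3 + 1/H
m(Z) = Z³
S = -41224 (S = (-16)³ + 119*(-312) = -4096 - 37128 = -41224)
p(-410, 307) + S = (-3 + 1/(-410)) - 41224 = (-3 - 1/410) - 41224 = -1231/410 - 41224 = -16903071/410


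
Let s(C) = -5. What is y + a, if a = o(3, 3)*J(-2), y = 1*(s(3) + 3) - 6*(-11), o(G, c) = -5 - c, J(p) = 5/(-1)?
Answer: 104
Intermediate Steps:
J(p) = -5 (J(p) = 5*(-1) = -5)
y = 64 (y = 1*(-5 + 3) - 6*(-11) = 1*(-2) + 66 = -2 + 66 = 64)
a = 40 (a = (-5 - 1*3)*(-5) = (-5 - 3)*(-5) = -8*(-5) = 40)
y + a = 64 + 40 = 104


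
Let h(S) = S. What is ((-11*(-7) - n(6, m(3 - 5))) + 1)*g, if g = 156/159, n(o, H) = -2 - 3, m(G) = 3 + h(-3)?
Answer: 4316/53 ≈ 81.434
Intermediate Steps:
m(G) = 0 (m(G) = 3 - 3 = 0)
n(o, H) = -5
g = 52/53 (g = 156*(1/159) = 52/53 ≈ 0.98113)
((-11*(-7) - n(6, m(3 - 5))) + 1)*g = ((-11*(-7) - 1*(-5)) + 1)*(52/53) = ((77 + 5) + 1)*(52/53) = (82 + 1)*(52/53) = 83*(52/53) = 4316/53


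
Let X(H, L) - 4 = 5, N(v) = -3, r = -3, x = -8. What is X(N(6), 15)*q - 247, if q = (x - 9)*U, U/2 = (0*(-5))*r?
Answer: -247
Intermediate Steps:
X(H, L) = 9 (X(H, L) = 4 + 5 = 9)
U = 0 (U = 2*((0*(-5))*(-3)) = 2*(0*(-3)) = 2*0 = 0)
q = 0 (q = (-8 - 9)*0 = -17*0 = 0)
X(N(6), 15)*q - 247 = 9*0 - 247 = 0 - 247 = -247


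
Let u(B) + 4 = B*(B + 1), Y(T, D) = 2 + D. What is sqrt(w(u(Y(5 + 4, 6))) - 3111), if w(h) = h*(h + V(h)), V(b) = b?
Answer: 19*sqrt(17) ≈ 78.339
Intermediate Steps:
u(B) = -4 + B*(1 + B) (u(B) = -4 + B*(B + 1) = -4 + B*(1 + B))
w(h) = 2*h**2 (w(h) = h*(h + h) = h*(2*h) = 2*h**2)
sqrt(w(u(Y(5 + 4, 6))) - 3111) = sqrt(2*(-4 + (2 + 6) + (2 + 6)**2)**2 - 3111) = sqrt(2*(-4 + 8 + 8**2)**2 - 3111) = sqrt(2*(-4 + 8 + 64)**2 - 3111) = sqrt(2*68**2 - 3111) = sqrt(2*4624 - 3111) = sqrt(9248 - 3111) = sqrt(6137) = 19*sqrt(17)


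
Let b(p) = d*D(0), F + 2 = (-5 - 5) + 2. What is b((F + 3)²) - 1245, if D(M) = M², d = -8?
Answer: -1245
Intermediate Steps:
F = -10 (F = -2 + ((-5 - 5) + 2) = -2 + (-10 + 2) = -2 - 8 = -10)
b(p) = 0 (b(p) = -8*0² = -8*0 = 0)
b((F + 3)²) - 1245 = 0 - 1245 = -1245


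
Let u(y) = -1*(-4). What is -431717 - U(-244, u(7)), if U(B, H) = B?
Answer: -431473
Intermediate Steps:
u(y) = 4
-431717 - U(-244, u(7)) = -431717 - 1*(-244) = -431717 + 244 = -431473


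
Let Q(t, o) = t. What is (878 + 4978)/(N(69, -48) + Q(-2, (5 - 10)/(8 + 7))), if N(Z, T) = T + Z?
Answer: 5856/19 ≈ 308.21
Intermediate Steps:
(878 + 4978)/(N(69, -48) + Q(-2, (5 - 10)/(8 + 7))) = (878 + 4978)/((-48 + 69) - 2) = 5856/(21 - 2) = 5856/19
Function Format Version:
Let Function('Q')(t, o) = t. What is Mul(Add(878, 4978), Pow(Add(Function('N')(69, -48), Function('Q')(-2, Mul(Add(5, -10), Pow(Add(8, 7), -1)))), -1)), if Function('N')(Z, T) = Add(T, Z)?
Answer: Rational(5856, 19) ≈ 308.21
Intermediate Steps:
Mul(Add(878, 4978), Pow(Add(Function('N')(69, -48), Function('Q')(-2, Mul(Add(5, -10), Pow(Add(8, 7), -1)))), -1)) = Mul(Add(878, 4978), Pow(Add(Add(-48, 69), -2), -1)) = Mul(5856, Pow(Add(21, -2), -1)) = Mul(5856, Pow(19, -1)) = Mul(5856, Rational(1, 19)) = Rational(5856, 19)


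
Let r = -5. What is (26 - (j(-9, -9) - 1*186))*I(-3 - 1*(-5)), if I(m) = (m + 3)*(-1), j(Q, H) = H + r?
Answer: -1130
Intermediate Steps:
j(Q, H) = -5 + H (j(Q, H) = H - 5 = -5 + H)
I(m) = -3 - m (I(m) = (3 + m)*(-1) = -3 - m)
(26 - (j(-9, -9) - 1*186))*I(-3 - 1*(-5)) = (26 - ((-5 - 9) - 1*186))*(-3 - (-3 - 1*(-5))) = (26 - (-14 - 186))*(-3 - (-3 + 5)) = (26 - 1*(-200))*(-3 - 1*2) = (26 + 200)*(-3 - 2) = 226*(-5) = -1130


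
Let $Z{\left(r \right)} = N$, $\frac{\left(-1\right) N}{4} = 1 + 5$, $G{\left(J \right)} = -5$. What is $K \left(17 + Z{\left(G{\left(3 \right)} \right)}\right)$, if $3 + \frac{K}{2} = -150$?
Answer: $2142$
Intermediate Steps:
$K = -306$ ($K = -6 + 2 \left(-150\right) = -6 - 300 = -306$)
$N = -24$ ($N = - 4 \left(1 + 5\right) = \left(-4\right) 6 = -24$)
$Z{\left(r \right)} = -24$
$K \left(17 + Z{\left(G{\left(3 \right)} \right)}\right) = - 306 \left(17 - 24\right) = \left(-306\right) \left(-7\right) = 2142$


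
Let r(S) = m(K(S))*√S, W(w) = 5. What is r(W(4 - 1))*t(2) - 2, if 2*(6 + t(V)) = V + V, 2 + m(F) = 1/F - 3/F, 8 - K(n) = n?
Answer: -2 + 32*√5/3 ≈ 21.851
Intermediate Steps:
K(n) = 8 - n
m(F) = -2 - 2/F (m(F) = -2 + (1/F - 3/F) = -2 - 2/F)
t(V) = -6 + V (t(V) = -6 + (V + V)/2 = -6 + (2*V)/2 = -6 + V)
r(S) = √S*(-2 - 2/(8 - S)) (r(S) = (-2 - 2/(8 - S))*√S = √S*(-2 - 2/(8 - S)))
r(W(4 - 1))*t(2) - 2 = (2*√5*(9 - 1*5)/(-8 + 5))*(-6 + 2) - 2 = (2*√5*(9 - 5)/(-3))*(-4) - 2 = (2*√5*(-⅓)*4)*(-4) - 2 = -8*√5/3*(-4) - 2 = 32*√5/3 - 2 = -2 + 32*√5/3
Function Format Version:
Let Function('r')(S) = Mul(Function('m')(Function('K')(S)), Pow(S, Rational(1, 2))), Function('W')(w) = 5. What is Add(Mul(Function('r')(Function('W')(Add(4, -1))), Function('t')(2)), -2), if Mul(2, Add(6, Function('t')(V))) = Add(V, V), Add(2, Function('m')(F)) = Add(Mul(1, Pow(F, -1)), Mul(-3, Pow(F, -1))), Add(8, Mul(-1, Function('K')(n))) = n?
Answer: Add(-2, Mul(Rational(32, 3), Pow(5, Rational(1, 2)))) ≈ 21.851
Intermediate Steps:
Function('K')(n) = Add(8, Mul(-1, n))
Function('m')(F) = Add(-2, Mul(-2, Pow(F, -1))) (Function('m')(F) = Add(-2, Add(Mul(1, Pow(F, -1)), Mul(-3, Pow(F, -1)))) = Add(-2, Add(Pow(F, -1), Mul(-3, Pow(F, -1)))) = Add(-2, Mul(-2, Pow(F, -1))))
Function('t')(V) = Add(-6, V) (Function('t')(V) = Add(-6, Mul(Rational(1, 2), Add(V, V))) = Add(-6, Mul(Rational(1, 2), Mul(2, V))) = Add(-6, V))
Function('r')(S) = Mul(Pow(S, Rational(1, 2)), Add(-2, Mul(-2, Pow(Add(8, Mul(-1, S)), -1)))) (Function('r')(S) = Mul(Add(-2, Mul(-2, Pow(Add(8, Mul(-1, S)), -1))), Pow(S, Rational(1, 2))) = Mul(Pow(S, Rational(1, 2)), Add(-2, Mul(-2, Pow(Add(8, Mul(-1, S)), -1)))))
Add(Mul(Function('r')(Function('W')(Add(4, -1))), Function('t')(2)), -2) = Add(Mul(Mul(2, Pow(5, Rational(1, 2)), Pow(Add(-8, 5), -1), Add(9, Mul(-1, 5))), Add(-6, 2)), -2) = Add(Mul(Mul(2, Pow(5, Rational(1, 2)), Pow(-3, -1), Add(9, -5)), -4), -2) = Add(Mul(Mul(2, Pow(5, Rational(1, 2)), Rational(-1, 3), 4), -4), -2) = Add(Mul(Mul(Rational(-8, 3), Pow(5, Rational(1, 2))), -4), -2) = Add(Mul(Rational(32, 3), Pow(5, Rational(1, 2))), -2) = Add(-2, Mul(Rational(32, 3), Pow(5, Rational(1, 2))))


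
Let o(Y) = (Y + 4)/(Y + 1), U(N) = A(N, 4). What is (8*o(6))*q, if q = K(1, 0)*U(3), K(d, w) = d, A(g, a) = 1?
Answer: 80/7 ≈ 11.429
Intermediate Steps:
U(N) = 1
o(Y) = (4 + Y)/(1 + Y)
q = 1 (q = 1*1 = 1)
(8*o(6))*q = (8*((4 + 6)/(1 + 6)))*1 = (8*(10/7))*1 = (80/7)*1 = 80/7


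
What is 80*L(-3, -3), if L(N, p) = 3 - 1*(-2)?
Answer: 400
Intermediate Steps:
L(N, p) = 5 (L(N, p) = 3 + 2 = 5)
80*L(-3, -3) = 80*5 = 400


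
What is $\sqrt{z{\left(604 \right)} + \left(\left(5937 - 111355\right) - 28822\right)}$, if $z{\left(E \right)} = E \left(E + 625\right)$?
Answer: $6 \sqrt{16891} \approx 779.79$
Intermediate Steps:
$z{\left(E \right)} = E \left(625 + E\right)$
$\sqrt{z{\left(604 \right)} + \left(\left(5937 - 111355\right) - 28822\right)} = \sqrt{604 \left(625 + 604\right) + \left(\left(5937 - 111355\right) - 28822\right)} = \sqrt{604 \cdot 1229 - 134240} = \sqrt{742316 - 134240} = \sqrt{608076} = 6 \sqrt{16891}$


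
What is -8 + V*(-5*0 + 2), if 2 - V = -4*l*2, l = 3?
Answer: 44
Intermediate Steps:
V = 26 (V = 2 - (-4*3)*2 = 2 - (-12)*2 = 2 - 1*(-24) = 2 + 24 = 26)
-8 + V*(-5*0 + 2) = -8 + 26*(-5*0 + 2) = -8 + 26*(0 + 2) = -8 + 26*2 = -8 + 52 = 44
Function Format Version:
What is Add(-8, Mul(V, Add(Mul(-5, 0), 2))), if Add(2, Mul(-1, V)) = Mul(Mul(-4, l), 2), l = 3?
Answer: 44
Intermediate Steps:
V = 26 (V = Add(2, Mul(-1, Mul(Mul(-4, 3), 2))) = Add(2, Mul(-1, Mul(-12, 2))) = Add(2, Mul(-1, -24)) = Add(2, 24) = 26)
Add(-8, Mul(V, Add(Mul(-5, 0), 2))) = Add(-8, Mul(26, Add(Mul(-5, 0), 2))) = Add(-8, Mul(26, Add(0, 2))) = Add(-8, Mul(26, 2)) = Add(-8, 52) = 44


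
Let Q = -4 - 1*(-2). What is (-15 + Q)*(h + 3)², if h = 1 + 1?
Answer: -425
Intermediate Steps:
h = 2
Q = -2 (Q = -4 + 2 = -2)
(-15 + Q)*(h + 3)² = (-15 - 2)*(2 + 3)² = -17*5² = -17*25 = -425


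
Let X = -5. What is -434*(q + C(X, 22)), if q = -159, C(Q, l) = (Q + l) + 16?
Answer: 54684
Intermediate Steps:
C(Q, l) = 16 + Q + l
-434*(q + C(X, 22)) = -434*(-159 + (16 - 5 + 22)) = -434*(-159 + 33) = -434*(-126) = 54684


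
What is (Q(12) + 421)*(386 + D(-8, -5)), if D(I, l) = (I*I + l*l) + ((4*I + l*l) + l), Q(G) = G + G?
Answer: 206035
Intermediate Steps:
Q(G) = 2*G
D(I, l) = l + I² + 2*l² + 4*I (D(I, l) = (I² + l²) + ((4*I + l²) + l) = (I² + l²) + ((l² + 4*I) + l) = (I² + l²) + (l + l² + 4*I) = l + I² + 2*l² + 4*I)
(Q(12) + 421)*(386 + D(-8, -5)) = (2*12 + 421)*(386 + (-5 + (-8)² + 2*(-5)² + 4*(-8))) = (24 + 421)*(386 + (-5 + 64 + 2*25 - 32)) = 445*(386 + (-5 + 64 + 50 - 32)) = 445*(386 + 77) = 445*463 = 206035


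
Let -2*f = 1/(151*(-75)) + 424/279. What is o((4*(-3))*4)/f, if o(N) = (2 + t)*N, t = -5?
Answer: -303328800/1600507 ≈ -189.52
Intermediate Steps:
f = -1600507/2106450 (f = -(1/(151*(-75)) + 424/279)/2 = -((1/151)*(-1/75) + 424*(1/279))/2 = -(-1/11325 + 424/279)/2 = -½*1600507/1053225 = -1600507/2106450 ≈ -0.75981)
o(N) = -3*N (o(N) = (2 - 5)*N = -3*N)
o((4*(-3))*4)/f = (-3*4*(-3)*4)/(-1600507/2106450) = -(-36)*4*(-2106450/1600507) = -3*(-48)*(-2106450/1600507) = 144*(-2106450/1600507) = -303328800/1600507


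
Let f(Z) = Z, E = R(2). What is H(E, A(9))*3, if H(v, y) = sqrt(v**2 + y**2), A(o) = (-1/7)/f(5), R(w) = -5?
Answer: 3*sqrt(30626)/35 ≈ 15.000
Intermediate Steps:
E = -5
A(o) = -1/35 (A(o) = -1/7/5 = -1*1/7*(1/5) = -1/7*1/5 = -1/35)
H(E, A(9))*3 = sqrt((-5)**2 + (-1/35)**2)*3 = sqrt(25 + 1/1225)*3 = sqrt(30626/1225)*3 = (sqrt(30626)/35)*3 = 3*sqrt(30626)/35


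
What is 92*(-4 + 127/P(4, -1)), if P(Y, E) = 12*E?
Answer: -4025/3 ≈ -1341.7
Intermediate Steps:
92*(-4 + 127/P(4, -1)) = 92*(-4 + 127/((12*(-1)))) = 92*(-4 + 127/(-12)) = 92*(-4 + 127*(-1/12)) = 92*(-4 - 127/12) = 92*(-175/12) = -4025/3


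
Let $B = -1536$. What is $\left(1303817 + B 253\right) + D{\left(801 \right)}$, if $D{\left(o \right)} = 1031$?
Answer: $916240$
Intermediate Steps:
$\left(1303817 + B 253\right) + D{\left(801 \right)} = \left(1303817 - 388608\right) + 1031 = 915209 + 1031 = 916240$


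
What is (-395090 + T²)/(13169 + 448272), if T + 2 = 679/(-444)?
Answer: -77884006751/90966632976 ≈ -0.85618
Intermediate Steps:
T = -1567/444 (T = -2 + 679/(-444) = -2 + 679*(-1/444) = -2 - 679/444 = -1567/444 ≈ -3.5293)
(-395090 + T²)/(13169 + 448272) = (-395090 + (-1567/444)²)/(13169 + 448272) = (-395090 + 2455489/197136)/461441 = -77884006751/197136*1/461441 = -77884006751/90966632976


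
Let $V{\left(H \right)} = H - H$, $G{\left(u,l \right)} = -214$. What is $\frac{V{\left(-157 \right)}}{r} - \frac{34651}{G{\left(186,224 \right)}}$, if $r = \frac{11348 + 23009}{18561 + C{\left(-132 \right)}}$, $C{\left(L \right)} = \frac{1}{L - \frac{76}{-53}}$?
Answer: $\frac{34651}{214} \approx 161.92$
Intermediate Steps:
$C{\left(L \right)} = \frac{1}{\frac{76}{53} + L}$ ($C{\left(L \right)} = \frac{1}{L - - \frac{76}{53}} = \frac{1}{L + \frac{76}{53}} = \frac{1}{\frac{76}{53} + L}$)
$V{\left(H \right)} = 0$
$r = \frac{237750440}{128442067}$ ($r = \frac{11348 + 23009}{18561 + \frac{53}{76 + 53 \left(-132\right)}} = \frac{34357}{18561 + \frac{53}{76 - 6996}} = \frac{34357}{18561 + \frac{53}{-6920}} = \frac{34357}{18561 + 53 \left(- \frac{1}{6920}\right)} = \frac{34357}{18561 - \frac{53}{6920}} = \frac{34357}{\frac{128442067}{6920}} = 34357 \cdot \frac{6920}{128442067} = \frac{237750440}{128442067} \approx 1.851$)
$\frac{V{\left(-157 \right)}}{r} - \frac{34651}{G{\left(186,224 \right)}} = \frac{0}{\frac{237750440}{128442067}} - \frac{34651}{-214} = 0 \cdot \frac{128442067}{237750440} - - \frac{34651}{214} = 0 + \frac{34651}{214} = \frac{34651}{214}$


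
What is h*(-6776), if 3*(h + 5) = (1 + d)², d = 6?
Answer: -230384/3 ≈ -76795.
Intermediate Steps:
h = 34/3 (h = -5 + (1 + 6)²/3 = -5 + (⅓)*7² = -5 + (⅓)*49 = -5 + 49/3 = 34/3 ≈ 11.333)
h*(-6776) = (34/3)*(-6776) = -230384/3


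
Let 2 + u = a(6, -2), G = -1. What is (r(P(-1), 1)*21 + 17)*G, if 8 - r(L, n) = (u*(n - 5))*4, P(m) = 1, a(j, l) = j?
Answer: -1529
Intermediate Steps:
u = 4 (u = -2 + 6 = 4)
r(L, n) = 88 - 16*n (r(L, n) = 8 - 4*(n - 5)*4 = 8 - 4*(-5 + n)*4 = 8 - (-20 + 4*n)*4 = 8 - (-80 + 16*n) = 8 + (80 - 16*n) = 88 - 16*n)
(r(P(-1), 1)*21 + 17)*G = ((88 - 16*1)*21 + 17)*(-1) = ((88 - 16)*21 + 17)*(-1) = (72*21 + 17)*(-1) = (1512 + 17)*(-1) = 1529*(-1) = -1529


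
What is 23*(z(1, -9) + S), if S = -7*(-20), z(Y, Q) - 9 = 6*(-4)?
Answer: 2875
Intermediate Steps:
z(Y, Q) = -15 (z(Y, Q) = 9 + 6*(-4) = 9 - 24 = -15)
S = 140
23*(z(1, -9) + S) = 23*(-15 + 140) = 23*125 = 2875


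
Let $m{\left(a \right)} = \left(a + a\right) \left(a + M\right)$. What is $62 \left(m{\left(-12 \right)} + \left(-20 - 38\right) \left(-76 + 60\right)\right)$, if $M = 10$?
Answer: $60512$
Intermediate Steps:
$m{\left(a \right)} = 2 a \left(10 + a\right)$ ($m{\left(a \right)} = \left(a + a\right) \left(a + 10\right) = 2 a \left(10 + a\right)$)
$62 \left(m{\left(-12 \right)} + \left(-20 - 38\right) \left(-76 + 60\right)\right) = 62 \left(2 \left(-12\right) \left(10 - 12\right) + \left(-20 - 38\right) \left(-76 + 60\right)\right) = 62 \left(2 \left(-12\right) \left(-2\right) - -928\right) = 62 \left(48 + 928\right) = 62 \cdot 976 = 60512$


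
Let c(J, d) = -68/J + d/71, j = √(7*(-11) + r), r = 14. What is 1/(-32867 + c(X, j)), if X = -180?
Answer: -335503301310/11026860258591739 - 431325*I*√7/11026860258591739 ≈ -3.0426e-5 - 1.0349e-10*I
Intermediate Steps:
j = 3*I*√7 (j = √(7*(-11) + 14) = √(-77 + 14) = √(-63) = 3*I*√7 ≈ 7.9373*I)
c(J, d) = -68/J + d/71 (c(J, d) = -68/J + d*(1/71) = -68/J + d/71)
1/(-32867 + c(X, j)) = 1/(-32867 + (-68/(-180) + (3*I*√7)/71)) = 1/(-32867 + (-68*(-1/180) + 3*I*√7/71)) = 1/(-32867 + (17/45 + 3*I*√7/71)) = 1/(-1478998/45 + 3*I*√7/71)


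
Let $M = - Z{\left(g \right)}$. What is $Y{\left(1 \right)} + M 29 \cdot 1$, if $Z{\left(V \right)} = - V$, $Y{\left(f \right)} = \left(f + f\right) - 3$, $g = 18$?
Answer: $521$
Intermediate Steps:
$Y{\left(f \right)} = -3 + 2 f$ ($Y{\left(f \right)} = 2 f - 3 = -3 + 2 f$)
$M = 18$ ($M = - \left(-1\right) 18 = \left(-1\right) \left(-18\right) = 18$)
$Y{\left(1 \right)} + M 29 \cdot 1 = \left(-3 + 2 \cdot 1\right) + 18 \cdot 29 \cdot 1 = \left(-3 + 2\right) + 18 \cdot 29 = -1 + 522 = 521$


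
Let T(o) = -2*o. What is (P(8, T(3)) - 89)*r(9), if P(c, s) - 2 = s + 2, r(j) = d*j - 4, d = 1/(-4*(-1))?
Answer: 637/4 ≈ 159.25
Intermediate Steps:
d = ¼ (d = -¼*(-1) = ¼ ≈ 0.25000)
r(j) = -4 + j/4 (r(j) = j/4 - 4 = -4 + j/4)
P(c, s) = 4 + s (P(c, s) = 2 + (s + 2) = 2 + (2 + s) = 4 + s)
(P(8, T(3)) - 89)*r(9) = ((4 - 2*3) - 89)*(-4 + (¼)*9) = ((4 - 6) - 89)*(-4 + 9/4) = (-2 - 89)*(-7/4) = -91*(-7/4) = 637/4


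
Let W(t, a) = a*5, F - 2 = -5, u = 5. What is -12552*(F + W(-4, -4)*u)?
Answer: 1292856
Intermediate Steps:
F = -3 (F = 2 - 5 = -3)
W(t, a) = 5*a
-12552*(F + W(-4, -4)*u) = -12552*(-3 + (5*(-4))*5) = -12552*(-3 - 20*5) = -12552*(-3 - 100) = -12552*(-103) = 1292856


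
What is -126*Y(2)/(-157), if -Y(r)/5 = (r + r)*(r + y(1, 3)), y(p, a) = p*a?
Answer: -12600/157 ≈ -80.255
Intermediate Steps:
y(p, a) = a*p
Y(r) = -10*r*(3 + r) (Y(r) = -5*(r + r)*(r + 3*1) = -5*2*r*(r + 3) = -5*2*r*(3 + r) = -10*r*(3 + r))
-126*Y(2)/(-157) = -126*(-10*2*(3 + 2))/(-157) = -126*(-10*2*5)*(-1)/157 = -(-12600)*(-1)/157 = -126*100/157 = -12600/157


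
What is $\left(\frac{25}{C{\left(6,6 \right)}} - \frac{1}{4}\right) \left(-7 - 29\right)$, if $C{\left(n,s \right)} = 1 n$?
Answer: $-141$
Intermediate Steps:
$C{\left(n,s \right)} = n$
$\left(\frac{25}{C{\left(6,6 \right)}} - \frac{1}{4}\right) \left(-7 - 29\right) = \left(\frac{25}{6} - \frac{1}{4}\right) \left(-7 - 29\right) = \left(25 \cdot \frac{1}{6} - \frac{1}{4}\right) \left(-36\right) = \left(\frac{25}{6} - \frac{1}{4}\right) \left(-36\right) = \frac{47}{12} \left(-36\right) = -141$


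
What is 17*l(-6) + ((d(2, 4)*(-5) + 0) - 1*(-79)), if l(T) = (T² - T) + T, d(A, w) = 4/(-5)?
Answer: 695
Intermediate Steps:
d(A, w) = -⅘ (d(A, w) = 4*(-⅕) = -⅘)
l(T) = T²
17*l(-6) + ((d(2, 4)*(-5) + 0) - 1*(-79)) = 17*(-6)² + ((-⅘*(-5) + 0) - 1*(-79)) = 17*36 + ((4 + 0) + 79) = 612 + (4 + 79) = 612 + 83 = 695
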